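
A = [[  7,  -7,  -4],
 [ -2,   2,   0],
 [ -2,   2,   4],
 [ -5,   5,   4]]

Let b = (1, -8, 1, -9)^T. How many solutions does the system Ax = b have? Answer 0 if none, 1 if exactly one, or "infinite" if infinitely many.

0

Row reduce the augmented matrix [A | b].
R2 ← R2 + (2/7)·R1: [0, 0, -8/7, -54/7]
R3 ← R3 + (2/7)·R1: [0, 0, 20/7, 9/7]
R4 ← R4 + (5/7)·R1: [0, 0, 8/7, -58/7]
R3 ← R3 + (5/2)·R2: [0, 0, 0, -18]
R4 ← R4 + R2: [0, 0, 0, -16]
R4 ← R4 − (8/9)·R3: [0, 0, 0, 0]
The echelon form has 3 nonzero rows; the last pivot sits in the augmented column, so rank(A) = 2 but rank([A|b]) = 3.
Since the ranks differ, the system is inconsistent.
It has no solutions.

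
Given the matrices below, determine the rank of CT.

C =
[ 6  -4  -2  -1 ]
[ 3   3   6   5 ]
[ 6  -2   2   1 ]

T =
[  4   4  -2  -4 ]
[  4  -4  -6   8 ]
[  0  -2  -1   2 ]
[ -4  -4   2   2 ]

First compute CT:
[[ 12,  48,  12, -62],
 [  4, -32, -20,  34],
 [ 12,  24,   0, -34]]
Now row reduce the product.
R2 ← R2 − (1/3)·R1: [0, -48, -24, 164/3]
R3 ← R3 − R1: [0, -24, -12, 28]
R3 ← R3 − (1/2)·R2: [0, 0, 0, 2/3]
3 nonzero rows, so rank(CT) = 3.

3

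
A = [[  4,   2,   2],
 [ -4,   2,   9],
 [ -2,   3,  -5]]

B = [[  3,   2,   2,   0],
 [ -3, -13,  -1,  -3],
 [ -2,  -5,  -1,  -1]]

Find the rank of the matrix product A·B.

2

First compute AB:
[[  2, -28,   4,  -8],
 [-36, -79, -19, -15],
 [ -5, -18,  -2,  -4]]
Now row reduce the product.
R2 ← R2 + (18)·R1: [0, -583, 53, -159]
R3 ← R3 + (5/2)·R1: [0, -88, 8, -24]
R3 ← R3 − (8/53)·R2: [0, 0, 0, 0]
2 nonzero rows, so rank(AB) = 2.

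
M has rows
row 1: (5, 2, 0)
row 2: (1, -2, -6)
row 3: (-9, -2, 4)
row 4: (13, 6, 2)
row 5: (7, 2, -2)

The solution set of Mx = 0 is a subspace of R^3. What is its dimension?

1

Row reduce to echelon form.
R2 ← R2 − (1/5)·R1: [0, -12/5, -6]
R3 ← R3 + (9/5)·R1: [0, 8/5, 4]
R4 ← R4 − (13/5)·R1: [0, 4/5, 2]
R5 ← R5 − (7/5)·R1: [0, -4/5, -2]
R3 ← R3 + (2/3)·R2: [0, 0, 0]
R4 ← R4 + (1/3)·R2: [0, 0, 0]
R5 ← R5 − (1/3)·R2: [0, 0, 0]
2 nonzero rows, so rank(M) = 2.
M has 3 columns; by rank–nullity, nullity = 3 − 2 = 1.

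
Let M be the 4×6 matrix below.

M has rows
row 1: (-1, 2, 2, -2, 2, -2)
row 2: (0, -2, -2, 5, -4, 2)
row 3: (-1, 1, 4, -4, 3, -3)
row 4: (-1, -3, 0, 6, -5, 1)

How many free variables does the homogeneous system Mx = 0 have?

Row reduce to echelon form.
R3 ← R3 − R1: [0, -1, 2, -2, 1, -1]
R4 ← R4 − R1: [0, -5, -2, 8, -7, 3]
R3 ← R3 − (1/2)·R2: [0, 0, 3, -9/2, 3, -2]
R4 ← R4 − (5/2)·R2: [0, 0, 3, -9/2, 3, -2]
R4 ← R4 − R3: [0, 0, 0, 0, 0, 0]
3 nonzero rows, so rank(M) = 3.
M has 6 columns; by rank–nullity, nullity = 6 − 3 = 3.

3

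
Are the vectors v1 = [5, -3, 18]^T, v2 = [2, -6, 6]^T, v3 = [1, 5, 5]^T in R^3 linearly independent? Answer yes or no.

no

Form the matrix with these vectors as rows and row reduce.
R2 ← R2 − (2/5)·R1: [0, -24/5, -6/5]
R3 ← R3 − (1/5)·R1: [0, 28/5, 7/5]
R3 ← R3 + (7/6)·R2: [0, 0, 0]
2 nonzero rows, so the 3 vectors span a space of dimension 2.
Since 2 < 3, the vectors are linearly dependent.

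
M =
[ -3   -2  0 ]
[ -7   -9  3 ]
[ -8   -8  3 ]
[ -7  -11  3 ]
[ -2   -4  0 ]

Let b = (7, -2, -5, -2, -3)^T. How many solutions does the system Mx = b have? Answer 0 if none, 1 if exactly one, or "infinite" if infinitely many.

Row reduce the augmented matrix [M | b].
R2 ← R2 − (7/3)·R1: [0, -13/3, 3, -55/3]
R3 ← R3 − (8/3)·R1: [0, -8/3, 3, -71/3]
R4 ← R4 − (7/3)·R1: [0, -19/3, 3, -55/3]
R5 ← R5 − (2/3)·R1: [0, -8/3, 0, -23/3]
R3 ← R3 − (8/13)·R2: [0, 0, 15/13, -161/13]
R4 ← R4 − (19/13)·R2: [0, 0, -18/13, 110/13]
R5 ← R5 − (8/13)·R2: [0, 0, -24/13, 47/13]
R4 ← R4 + (6/5)·R3: [0, 0, 0, -32/5]
R5 ← R5 + (8/5)·R3: [0, 0, 0, -81/5]
R5 ← R5 − (81/32)·R4: [0, 0, 0, 0]
The echelon form has 4 nonzero rows; the last pivot sits in the augmented column, so rank(M) = 3 but rank([M|b]) = 4.
Since the ranks differ, the system is inconsistent.
It has no solutions.

0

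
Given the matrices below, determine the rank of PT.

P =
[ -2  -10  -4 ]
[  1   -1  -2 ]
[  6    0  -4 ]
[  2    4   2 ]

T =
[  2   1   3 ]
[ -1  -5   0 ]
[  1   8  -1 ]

First compute PT:
[[  2,  16,  -2],
 [  1, -10,   5],
 [  8, -26,  22],
 [  2,  -2,   4]]
Now row reduce the product.
R2 ← R2 − (1/2)·R1: [0, -18, 6]
R3 ← R3 − (4)·R1: [0, -90, 30]
R4 ← R4 − R1: [0, -18, 6]
R3 ← R3 − (5)·R2: [0, 0, 0]
R4 ← R4 − R2: [0, 0, 0]
2 nonzero rows, so rank(PT) = 2.

2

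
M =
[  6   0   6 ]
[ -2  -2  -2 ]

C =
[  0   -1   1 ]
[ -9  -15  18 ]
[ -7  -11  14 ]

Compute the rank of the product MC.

2

First compute MC:
[[-42, -72,  90],
 [ 32,  54, -66]]
Now row reduce the product.
R2 ← R2 + (16/21)·R1: [0, -6/7, 18/7]
2 nonzero rows, so rank(MC) = 2.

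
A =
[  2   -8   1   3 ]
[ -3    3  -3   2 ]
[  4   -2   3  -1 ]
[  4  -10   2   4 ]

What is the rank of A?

Row reduce to echelon form.
R2 ← R2 + (3/2)·R1: [0, -9, -3/2, 13/2]
R3 ← R3 − (2)·R1: [0, 14, 1, -7]
R4 ← R4 − (2)·R1: [0, 6, 0, -2]
R3 ← R3 + (14/9)·R2: [0, 0, -4/3, 28/9]
R4 ← R4 + (2/3)·R2: [0, 0, -1, 7/3]
R4 ← R4 − (3/4)·R3: [0, 0, 0, 0]
Echelon form has 3 nonzero rows, so rank(A) = 3.

3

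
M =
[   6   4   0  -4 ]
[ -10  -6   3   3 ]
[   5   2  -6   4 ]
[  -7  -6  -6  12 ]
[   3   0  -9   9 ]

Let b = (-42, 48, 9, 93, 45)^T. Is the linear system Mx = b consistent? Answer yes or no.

Row reduce the augmented matrix [M | b].
R2 ← R2 + (5/3)·R1: [0, 2/3, 3, -11/3, -22]
R3 ← R3 − (5/6)·R1: [0, -4/3, -6, 22/3, 44]
R4 ← R4 + (7/6)·R1: [0, -4/3, -6, 22/3, 44]
R5 ← R5 − (1/2)·R1: [0, -2, -9, 11, 66]
R3 ← R3 + (2)·R2: [0, 0, 0, 0, 0]
R4 ← R4 + (2)·R2: [0, 0, 0, 0, 0]
R5 ← R5 + (3)·R2: [0, 0, 0, 0, 0]
The echelon form has 2 nonzero rows, and every pivot lies in the first 4 columns, so rank(M) = rank([M|b]) = 2.
The system is consistent.

yes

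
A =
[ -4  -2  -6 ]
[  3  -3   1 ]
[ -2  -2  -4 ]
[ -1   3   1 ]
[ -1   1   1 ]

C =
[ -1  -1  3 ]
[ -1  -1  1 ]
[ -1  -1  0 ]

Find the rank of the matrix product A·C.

First compute AC:
[[ 12,  12, -14],
 [ -1,  -1,   6],
 [  8,   8,  -8],
 [ -3,  -3,   0],
 [ -1,  -1,  -2]]
Now row reduce the product.
R2 ← R2 + (1/12)·R1: [0, 0, 29/6]
R3 ← R3 − (2/3)·R1: [0, 0, 4/3]
R4 ← R4 + (1/4)·R1: [0, 0, -7/2]
R5 ← R5 + (1/12)·R1: [0, 0, -19/6]
R3 ← R3 − (8/29)·R2: [0, 0, 0]
R4 ← R4 + (21/29)·R2: [0, 0, 0]
R5 ← R5 + (19/29)·R2: [0, 0, 0]
2 nonzero rows, so rank(AC) = 2.

2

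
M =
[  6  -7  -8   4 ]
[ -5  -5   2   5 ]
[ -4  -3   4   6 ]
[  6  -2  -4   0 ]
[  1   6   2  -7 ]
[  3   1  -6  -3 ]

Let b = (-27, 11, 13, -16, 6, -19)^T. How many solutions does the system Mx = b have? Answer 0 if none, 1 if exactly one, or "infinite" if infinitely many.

Row reduce the augmented matrix [M | b].
R2 ← R2 + (5/6)·R1: [0, -65/6, -14/3, 25/3, -23/2]
R3 ← R3 + (2/3)·R1: [0, -23/3, -4/3, 26/3, -5]
R4 ← R4 − R1: [0, 5, 4, -4, 11]
R5 ← R5 − (1/6)·R1: [0, 43/6, 10/3, -23/3, 21/2]
R6 ← R6 − (1/2)·R1: [0, 9/2, -2, -5, -11/2]
R3 ← R3 − (46/65)·R2: [0, 0, 128/65, 36/13, 204/65]
R4 ← R4 + (6/13)·R2: [0, 0, 24/13, -2/13, 74/13]
R5 ← R5 + (43/65)·R2: [0, 0, 16/65, -28/13, 188/65]
R6 ← R6 + (27/65)·R2: [0, 0, -256/65, -20/13, -668/65]
R4 ← R4 − (15/16)·R3: [0, 0, 0, -11/4, 11/4]
R5 ← R5 − (1/8)·R3: [0, 0, 0, -5/2, 5/2]
R6 ← R6 + (2)·R3: [0, 0, 0, 4, -4]
R5 ← R5 − (10/11)·R4: [0, 0, 0, 0, 0]
R6 ← R6 + (16/11)·R4: [0, 0, 0, 0, 0]
The echelon form has 4 nonzero rows, and every pivot lies in the first 4 columns, so rank(M) = rank([M|b]) = 4.
The system is consistent.
rank = 4 = number of unknowns, so the solution is unique.

1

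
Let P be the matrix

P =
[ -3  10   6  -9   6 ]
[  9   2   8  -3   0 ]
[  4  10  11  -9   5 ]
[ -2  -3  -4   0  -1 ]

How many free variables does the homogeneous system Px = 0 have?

2

Row reduce to echelon form.
R2 ← R2 + (3)·R1: [0, 32, 26, -30, 18]
R3 ← R3 + (4/3)·R1: [0, 70/3, 19, -21, 13]
R4 ← R4 − (2/3)·R1: [0, -29/3, -8, 6, -5]
R3 ← R3 − (35/48)·R2: [0, 0, 1/24, 7/8, -1/8]
R4 ← R4 + (29/96)·R2: [0, 0, -7/48, -49/16, 7/16]
R4 ← R4 + (7/2)·R3: [0, 0, 0, 0, 0]
3 nonzero rows, so rank(P) = 3.
P has 5 columns; by rank–nullity, nullity = 5 − 3 = 2.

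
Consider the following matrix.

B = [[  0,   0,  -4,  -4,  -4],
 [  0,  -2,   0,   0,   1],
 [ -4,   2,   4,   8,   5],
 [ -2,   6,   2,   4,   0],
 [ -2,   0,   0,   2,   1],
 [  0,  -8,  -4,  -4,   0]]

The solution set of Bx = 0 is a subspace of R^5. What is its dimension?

2

Row reduce to echelon form.
Swap R1 ↔ R3
R4 ← R4 − (1/2)·R1: [0, 5, 0, 0, -5/2]
R5 ← R5 − (1/2)·R1: [0, -1, -2, -2, -3/2]
R4 ← R4 + (5/2)·R2: [0, 0, 0, 0, 0]
R5 ← R5 − (1/2)·R2: [0, 0, -2, -2, -2]
R6 ← R6 − (4)·R2: [0, 0, -4, -4, -4]
R5 ← R5 − (1/2)·R3: [0, 0, 0, 0, 0]
R6 ← R6 − R3: [0, 0, 0, 0, 0]
3 nonzero rows, so rank(B) = 3.
B has 5 columns; by rank–nullity, nullity = 5 − 3 = 2.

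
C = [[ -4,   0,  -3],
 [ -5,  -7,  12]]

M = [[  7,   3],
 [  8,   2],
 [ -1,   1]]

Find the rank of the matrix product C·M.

2

First compute CM:
[[-25, -15],
 [-103, -17]]
Now row reduce the product.
R2 ← R2 − (103/25)·R1: [0, 224/5]
2 nonzero rows, so rank(CM) = 2.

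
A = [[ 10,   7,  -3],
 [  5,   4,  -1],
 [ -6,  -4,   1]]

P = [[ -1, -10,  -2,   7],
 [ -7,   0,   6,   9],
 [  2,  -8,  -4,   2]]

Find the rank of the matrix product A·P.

2

First compute AP:
[[-65, -76,  34, 127],
 [-35, -42,  18,  69],
 [ 36,  52, -16, -76]]
Now row reduce the product.
R2 ← R2 − (7/13)·R1: [0, -14/13, -4/13, 8/13]
R3 ← R3 + (36/65)·R1: [0, 644/65, 184/65, -368/65]
R3 ← R3 + (46/5)·R2: [0, 0, 0, 0]
2 nonzero rows, so rank(AP) = 2.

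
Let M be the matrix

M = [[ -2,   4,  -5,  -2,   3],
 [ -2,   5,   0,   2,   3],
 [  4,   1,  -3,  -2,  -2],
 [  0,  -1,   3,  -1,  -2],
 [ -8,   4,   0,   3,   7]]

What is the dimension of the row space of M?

Row reduce to echelon form.
R2 ← R2 − R1: [0, 1, 5, 4, 0]
R3 ← R3 + (2)·R1: [0, 9, -13, -6, 4]
R5 ← R5 − (4)·R1: [0, -12, 20, 11, -5]
R3 ← R3 − (9)·R2: [0, 0, -58, -42, 4]
R4 ← R4 + R2: [0, 0, 8, 3, -2]
R5 ← R5 + (12)·R2: [0, 0, 80, 59, -5]
R4 ← R4 + (4/29)·R3: [0, 0, 0, -81/29, -42/29]
R5 ← R5 + (40/29)·R3: [0, 0, 0, 31/29, 15/29]
R5 ← R5 + (31/81)·R4: [0, 0, 0, 0, -1/27]
Echelon form has 5 nonzero rows, so rank(M) = 5.
The row space has dimension equal to the rank: 5.

5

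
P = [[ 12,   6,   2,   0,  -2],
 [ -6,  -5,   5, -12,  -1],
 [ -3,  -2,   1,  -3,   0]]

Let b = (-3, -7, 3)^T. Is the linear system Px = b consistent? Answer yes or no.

no

Row reduce the augmented matrix [P | b].
R2 ← R2 + (1/2)·R1: [0, -2, 6, -12, -2, -17/2]
R3 ← R3 + (1/4)·R1: [0, -1/2, 3/2, -3, -1/2, 9/4]
R3 ← R3 − (1/4)·R2: [0, 0, 0, 0, 0, 35/8]
The echelon form has 3 nonzero rows; the last pivot sits in the augmented column, so rank(P) = 2 but rank([P|b]) = 3.
Since the ranks differ, the system is inconsistent.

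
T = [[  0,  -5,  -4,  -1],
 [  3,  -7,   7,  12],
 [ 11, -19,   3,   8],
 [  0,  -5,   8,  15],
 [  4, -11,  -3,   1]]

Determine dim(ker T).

1

Row reduce to echelon form.
Swap R1 ↔ R2
R3 ← R3 − (11/3)·R1: [0, 20/3, -68/3, -36]
R5 ← R5 − (4/3)·R1: [0, -5/3, -37/3, -15]
R3 ← R3 + (4/3)·R2: [0, 0, -28, -112/3]
R4 ← R4 − R2: [0, 0, 12, 16]
R5 ← R5 − (1/3)·R2: [0, 0, -11, -44/3]
R4 ← R4 + (3/7)·R3: [0, 0, 0, 0]
R5 ← R5 − (11/28)·R3: [0, 0, 0, 0]
3 nonzero rows, so rank(T) = 3.
T has 4 columns; by rank–nullity, nullity = 4 − 3 = 1.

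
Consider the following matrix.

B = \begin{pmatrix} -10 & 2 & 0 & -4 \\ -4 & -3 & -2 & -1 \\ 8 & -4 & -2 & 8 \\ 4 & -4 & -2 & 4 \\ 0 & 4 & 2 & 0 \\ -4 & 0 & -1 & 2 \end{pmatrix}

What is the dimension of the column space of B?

Row reduce to echelon form.
R2 ← R2 − (2/5)·R1: [0, -19/5, -2, 3/5]
R3 ← R3 + (4/5)·R1: [0, -12/5, -2, 24/5]
R4 ← R4 + (2/5)·R1: [0, -16/5, -2, 12/5]
R6 ← R6 − (2/5)·R1: [0, -4/5, -1, 18/5]
R3 ← R3 − (12/19)·R2: [0, 0, -14/19, 84/19]
R4 ← R4 − (16/19)·R2: [0, 0, -6/19, 36/19]
R5 ← R5 + (20/19)·R2: [0, 0, -2/19, 12/19]
R6 ← R6 − (4/19)·R2: [0, 0, -11/19, 66/19]
R4 ← R4 − (3/7)·R3: [0, 0, 0, 0]
R5 ← R5 − (1/7)·R3: [0, 0, 0, 0]
R6 ← R6 − (11/14)·R3: [0, 0, 0, 0]
Echelon form has 3 nonzero rows, so rank(B) = 3.
The column space has dimension equal to the rank: 3.

3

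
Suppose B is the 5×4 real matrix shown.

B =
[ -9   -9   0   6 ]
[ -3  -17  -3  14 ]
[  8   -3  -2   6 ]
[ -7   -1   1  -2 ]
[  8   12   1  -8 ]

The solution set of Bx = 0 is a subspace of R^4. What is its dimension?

Row reduce to echelon form.
R2 ← R2 − (1/3)·R1: [0, -14, -3, 12]
R3 ← R3 + (8/9)·R1: [0, -11, -2, 34/3]
R4 ← R4 − (7/9)·R1: [0, 6, 1, -20/3]
R5 ← R5 + (8/9)·R1: [0, 4, 1, -8/3]
R3 ← R3 − (11/14)·R2: [0, 0, 5/14, 40/21]
R4 ← R4 + (3/7)·R2: [0, 0, -2/7, -32/21]
R5 ← R5 + (2/7)·R2: [0, 0, 1/7, 16/21]
R4 ← R4 + (4/5)·R3: [0, 0, 0, 0]
R5 ← R5 − (2/5)·R3: [0, 0, 0, 0]
3 nonzero rows, so rank(B) = 3.
B has 4 columns; by rank–nullity, nullity = 4 − 3 = 1.

1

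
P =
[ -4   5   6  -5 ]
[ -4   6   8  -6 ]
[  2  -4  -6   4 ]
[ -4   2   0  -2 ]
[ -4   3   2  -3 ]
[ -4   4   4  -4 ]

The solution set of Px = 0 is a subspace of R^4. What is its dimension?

Row reduce to echelon form.
R2 ← R2 − R1: [0, 1, 2, -1]
R3 ← R3 + (1/2)·R1: [0, -3/2, -3, 3/2]
R4 ← R4 − R1: [0, -3, -6, 3]
R5 ← R5 − R1: [0, -2, -4, 2]
R6 ← R6 − R1: [0, -1, -2, 1]
R3 ← R3 + (3/2)·R2: [0, 0, 0, 0]
R4 ← R4 + (3)·R2: [0, 0, 0, 0]
R5 ← R5 + (2)·R2: [0, 0, 0, 0]
R6 ← R6 + R2: [0, 0, 0, 0]
2 nonzero rows, so rank(P) = 2.
P has 4 columns; by rank–nullity, nullity = 4 − 2 = 2.

2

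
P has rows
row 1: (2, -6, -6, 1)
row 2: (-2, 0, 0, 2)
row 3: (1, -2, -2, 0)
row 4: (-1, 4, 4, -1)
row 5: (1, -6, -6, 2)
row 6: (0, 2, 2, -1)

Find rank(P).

Row reduce to echelon form.
R2 ← R2 + R1: [0, -6, -6, 3]
R3 ← R3 − (1/2)·R1: [0, 1, 1, -1/2]
R4 ← R4 + (1/2)·R1: [0, 1, 1, -1/2]
R5 ← R5 − (1/2)·R1: [0, -3, -3, 3/2]
R3 ← R3 + (1/6)·R2: [0, 0, 0, 0]
R4 ← R4 + (1/6)·R2: [0, 0, 0, 0]
R5 ← R5 − (1/2)·R2: [0, 0, 0, 0]
R6 ← R6 + (1/3)·R2: [0, 0, 0, 0]
Echelon form has 2 nonzero rows, so rank(P) = 2.

2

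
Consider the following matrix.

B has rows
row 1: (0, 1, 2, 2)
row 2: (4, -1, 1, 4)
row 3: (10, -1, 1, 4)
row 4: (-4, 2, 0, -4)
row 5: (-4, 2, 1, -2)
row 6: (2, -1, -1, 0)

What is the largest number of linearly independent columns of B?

Row reduce to echelon form.
Swap R1 ↔ R2
R3 ← R3 − (5/2)·R1: [0, 3/2, -3/2, -6]
R4 ← R4 + R1: [0, 1, 1, 0]
R5 ← R5 + R1: [0, 1, 2, 2]
R6 ← R6 − (1/2)·R1: [0, -1/2, -3/2, -2]
R3 ← R3 − (3/2)·R2: [0, 0, -9/2, -9]
R4 ← R4 − R2: [0, 0, -1, -2]
R5 ← R5 − R2: [0, 0, 0, 0]
R6 ← R6 + (1/2)·R2: [0, 0, -1/2, -1]
R4 ← R4 − (2/9)·R3: [0, 0, 0, 0]
R6 ← R6 − (1/9)·R3: [0, 0, 0, 0]
Echelon form has 3 nonzero rows, so rank(B) = 3.
The rank gives the maximum number of linearly independent columns: 3.

3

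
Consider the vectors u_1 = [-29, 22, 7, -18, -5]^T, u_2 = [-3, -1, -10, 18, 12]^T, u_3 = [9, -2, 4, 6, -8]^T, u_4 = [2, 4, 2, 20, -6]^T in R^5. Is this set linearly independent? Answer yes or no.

Form the matrix with these vectors as rows and row reduce.
R2 ← R2 − (3/29)·R1: [0, -95/29, -311/29, 576/29, 363/29]
R3 ← R3 + (9/29)·R1: [0, 140/29, 179/29, 12/29, -277/29]
R4 ← R4 + (2/29)·R1: [0, 160/29, 72/29, 544/29, -184/29]
R3 ← R3 + (28/19)·R2: [0, 0, -183/19, 564/19, 169/19]
R4 ← R4 + (32/19)·R2: [0, 0, -296/19, 992/19, 280/19]
R4 ← R4 − (296/183)·R3: [0, 0, 0, 256/61, 64/183]
4 nonzero rows, so the 4 vectors span a space of dimension 4.
Since 4 = 4, the vectors are linearly independent.

yes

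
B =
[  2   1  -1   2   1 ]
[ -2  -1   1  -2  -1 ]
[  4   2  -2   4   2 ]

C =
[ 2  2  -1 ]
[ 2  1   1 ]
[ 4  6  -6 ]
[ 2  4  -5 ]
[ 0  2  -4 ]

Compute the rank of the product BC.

First compute BC:
[[  6,   9,  -9],
 [ -6,  -9,   9],
 [ 12,  18, -18]]
Now row reduce the product.
R2 ← R2 + R1: [0, 0, 0]
R3 ← R3 − (2)·R1: [0, 0, 0]
1 nonzero row, so rank(BC) = 1.

1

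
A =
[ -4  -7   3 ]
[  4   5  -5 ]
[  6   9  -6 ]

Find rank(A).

2

Row reduce to echelon form.
R2 ← R2 + R1: [0, -2, -2]
R3 ← R3 + (3/2)·R1: [0, -3/2, -3/2]
R3 ← R3 − (3/4)·R2: [0, 0, 0]
Echelon form has 2 nonzero rows, so rank(A) = 2.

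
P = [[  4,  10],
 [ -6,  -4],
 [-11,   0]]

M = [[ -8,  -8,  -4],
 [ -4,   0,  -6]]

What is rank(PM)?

2

First compute PM:
[[-72, -32, -76],
 [ 64,  48,  48],
 [ 88,  88,  44]]
Now row reduce the product.
R2 ← R2 + (8/9)·R1: [0, 176/9, -176/9]
R3 ← R3 + (11/9)·R1: [0, 440/9, -440/9]
R3 ← R3 − (5/2)·R2: [0, 0, 0]
2 nonzero rows, so rank(PM) = 2.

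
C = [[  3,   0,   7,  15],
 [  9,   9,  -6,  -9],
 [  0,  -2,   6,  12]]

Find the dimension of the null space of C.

2

Row reduce to echelon form.
R2 ← R2 − (3)·R1: [0, 9, -27, -54]
R3 ← R3 + (2/9)·R2: [0, 0, 0, 0]
2 nonzero rows, so rank(C) = 2.
C has 4 columns; by rank–nullity, nullity = 4 − 2 = 2.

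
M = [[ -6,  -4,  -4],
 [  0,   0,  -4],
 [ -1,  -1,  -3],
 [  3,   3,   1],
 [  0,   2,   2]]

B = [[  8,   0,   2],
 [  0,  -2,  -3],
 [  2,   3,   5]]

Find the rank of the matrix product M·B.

2

First compute MB:
[[-56,  -4, -20],
 [ -8, -12, -20],
 [-14,  -7, -14],
 [ 26,  -3,   2],
 [  4,   2,   4]]
Now row reduce the product.
R2 ← R2 − (1/7)·R1: [0, -80/7, -120/7]
R3 ← R3 − (1/4)·R1: [0, -6, -9]
R4 ← R4 + (13/28)·R1: [0, -34/7, -51/7]
R5 ← R5 + (1/14)·R1: [0, 12/7, 18/7]
R3 ← R3 − (21/40)·R2: [0, 0, 0]
R4 ← R4 − (17/40)·R2: [0, 0, 0]
R5 ← R5 + (3/20)·R2: [0, 0, 0]
2 nonzero rows, so rank(MB) = 2.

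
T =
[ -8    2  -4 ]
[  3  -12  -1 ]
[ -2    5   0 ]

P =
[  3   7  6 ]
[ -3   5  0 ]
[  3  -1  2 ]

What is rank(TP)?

2

First compute TP:
[[-42, -42, -56],
 [ 42, -38,  16],
 [-21,  11, -12]]
Now row reduce the product.
R2 ← R2 + R1: [0, -80, -40]
R3 ← R3 − (1/2)·R1: [0, 32, 16]
R3 ← R3 + (2/5)·R2: [0, 0, 0]
2 nonzero rows, so rank(TP) = 2.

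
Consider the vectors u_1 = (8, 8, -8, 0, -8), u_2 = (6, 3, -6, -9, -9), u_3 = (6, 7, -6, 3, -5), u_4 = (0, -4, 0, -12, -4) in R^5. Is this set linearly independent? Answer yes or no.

no

Form the matrix with these vectors as rows and row reduce.
R2 ← R2 − (3/4)·R1: [0, -3, 0, -9, -3]
R3 ← R3 − (3/4)·R1: [0, 1, 0, 3, 1]
R3 ← R3 + (1/3)·R2: [0, 0, 0, 0, 0]
R4 ← R4 − (4/3)·R2: [0, 0, 0, 0, 0]
2 nonzero rows, so the 4 vectors span a space of dimension 2.
Since 2 < 4, the vectors are linearly dependent.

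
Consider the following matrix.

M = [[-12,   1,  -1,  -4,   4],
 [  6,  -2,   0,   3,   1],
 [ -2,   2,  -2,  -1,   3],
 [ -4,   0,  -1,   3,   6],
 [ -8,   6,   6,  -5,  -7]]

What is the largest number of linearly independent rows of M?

5

Row reduce to echelon form.
R2 ← R2 + (1/2)·R1: [0, -3/2, -1/2, 1, 3]
R3 ← R3 − (1/6)·R1: [0, 11/6, -11/6, -1/3, 7/3]
R4 ← R4 − (1/3)·R1: [0, -1/3, -2/3, 13/3, 14/3]
R5 ← R5 − (2/3)·R1: [0, 16/3, 20/3, -7/3, -29/3]
R3 ← R3 + (11/9)·R2: [0, 0, -22/9, 8/9, 6]
R4 ← R4 − (2/9)·R2: [0, 0, -5/9, 37/9, 4]
R5 ← R5 + (32/9)·R2: [0, 0, 44/9, 11/9, 1]
R4 ← R4 − (5/22)·R3: [0, 0, 0, 43/11, 29/11]
R5 ← R5 + (2)·R3: [0, 0, 0, 3, 13]
R5 ← R5 − (33/43)·R4: [0, 0, 0, 0, 472/43]
Echelon form has 5 nonzero rows, so rank(M) = 5.
The rank gives the maximum number of linearly independent rows: 5.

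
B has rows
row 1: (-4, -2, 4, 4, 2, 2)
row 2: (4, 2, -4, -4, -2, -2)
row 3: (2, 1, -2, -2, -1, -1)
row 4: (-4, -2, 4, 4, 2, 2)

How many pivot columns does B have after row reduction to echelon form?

Row reduce to echelon form.
R2 ← R2 + R1: [0, 0, 0, 0, 0, 0]
R3 ← R3 + (1/2)·R1: [0, 0, 0, 0, 0, 0]
R4 ← R4 − R1: [0, 0, 0, 0, 0, 0]
Echelon form has 1 nonzero row, so rank(B) = 1.
Each nonzero row contributes one pivot column: 1 pivot columns.

1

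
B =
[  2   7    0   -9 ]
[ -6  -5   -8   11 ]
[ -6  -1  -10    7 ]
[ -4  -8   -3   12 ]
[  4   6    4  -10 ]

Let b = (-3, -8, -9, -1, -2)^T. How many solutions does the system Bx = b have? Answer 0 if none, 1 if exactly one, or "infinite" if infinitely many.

Row reduce the augmented matrix [B | b].
R2 ← R2 + (3)·R1: [0, 16, -8, -16, -17]
R3 ← R3 + (3)·R1: [0, 20, -10, -20, -18]
R4 ← R4 + (2)·R1: [0, 6, -3, -6, -7]
R5 ← R5 − (2)·R1: [0, -8, 4, 8, 4]
R3 ← R3 − (5/4)·R2: [0, 0, 0, 0, 13/4]
R4 ← R4 − (3/8)·R2: [0, 0, 0, 0, -5/8]
R5 ← R5 + (1/2)·R2: [0, 0, 0, 0, -9/2]
R4 ← R4 + (5/26)·R3: [0, 0, 0, 0, 0]
R5 ← R5 + (18/13)·R3: [0, 0, 0, 0, 0]
The echelon form has 3 nonzero rows; the last pivot sits in the augmented column, so rank(B) = 2 but rank([B|b]) = 3.
Since the ranks differ, the system is inconsistent.
It has no solutions.

0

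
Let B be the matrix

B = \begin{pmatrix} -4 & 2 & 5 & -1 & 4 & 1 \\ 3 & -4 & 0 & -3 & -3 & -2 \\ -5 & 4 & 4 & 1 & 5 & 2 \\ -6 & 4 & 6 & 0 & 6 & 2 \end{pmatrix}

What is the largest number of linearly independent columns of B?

Row reduce to echelon form.
R2 ← R2 + (3/4)·R1: [0, -5/2, 15/4, -15/4, 0, -5/4]
R3 ← R3 − (5/4)·R1: [0, 3/2, -9/4, 9/4, 0, 3/4]
R4 ← R4 − (3/2)·R1: [0, 1, -3/2, 3/2, 0, 1/2]
R3 ← R3 + (3/5)·R2: [0, 0, 0, 0, 0, 0]
R4 ← R4 + (2/5)·R2: [0, 0, 0, 0, 0, 0]
Echelon form has 2 nonzero rows, so rank(B) = 2.
The rank gives the maximum number of linearly independent columns: 2.

2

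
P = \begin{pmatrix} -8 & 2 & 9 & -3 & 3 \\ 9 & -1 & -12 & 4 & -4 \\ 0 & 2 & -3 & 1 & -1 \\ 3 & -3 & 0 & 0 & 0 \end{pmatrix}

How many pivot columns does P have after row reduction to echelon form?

Row reduce to echelon form.
R2 ← R2 + (9/8)·R1: [0, 5/4, -15/8, 5/8, -5/8]
R4 ← R4 + (3/8)·R1: [0, -9/4, 27/8, -9/8, 9/8]
R3 ← R3 − (8/5)·R2: [0, 0, 0, 0, 0]
R4 ← R4 + (9/5)·R2: [0, 0, 0, 0, 0]
Echelon form has 2 nonzero rows, so rank(P) = 2.
Each nonzero row contributes one pivot column: 2 pivot columns.

2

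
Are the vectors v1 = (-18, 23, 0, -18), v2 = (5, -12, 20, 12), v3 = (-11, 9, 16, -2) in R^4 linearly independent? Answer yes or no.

Form the matrix with these vectors as rows and row reduce.
R2 ← R2 + (5/18)·R1: [0, -101/18, 20, 7]
R3 ← R3 − (11/18)·R1: [0, -91/18, 16, 9]
R3 ← R3 − (91/101)·R2: [0, 0, -204/101, 272/101]
3 nonzero rows, so the 3 vectors span a space of dimension 3.
Since 3 = 3, the vectors are linearly independent.

yes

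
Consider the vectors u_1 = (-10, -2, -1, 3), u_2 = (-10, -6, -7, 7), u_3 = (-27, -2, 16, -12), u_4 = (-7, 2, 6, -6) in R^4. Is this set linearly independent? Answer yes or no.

Form the matrix with these vectors as rows and row reduce.
R2 ← R2 − R1: [0, -4, -6, 4]
R3 ← R3 − (27/10)·R1: [0, 17/5, 187/10, -201/10]
R4 ← R4 − (7/10)·R1: [0, 17/5, 67/10, -81/10]
R3 ← R3 + (17/20)·R2: [0, 0, 68/5, -167/10]
R4 ← R4 + (17/20)·R2: [0, 0, 8/5, -47/10]
R4 ← R4 − (2/17)·R3: [0, 0, 0, -93/34]
4 nonzero rows, so the 4 vectors span a space of dimension 4.
Since 4 = 4, the vectors are linearly independent.

yes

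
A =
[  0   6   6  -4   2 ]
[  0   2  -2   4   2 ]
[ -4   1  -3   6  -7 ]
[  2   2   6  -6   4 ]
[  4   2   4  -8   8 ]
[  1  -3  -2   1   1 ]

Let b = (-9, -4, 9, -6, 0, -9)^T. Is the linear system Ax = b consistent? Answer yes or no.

Row reduce the augmented matrix [A | b].
Swap R1 ↔ R3
R4 ← R4 + (1/2)·R1: [0, 5/2, 9/2, -3, 1/2, -3/2]
R5 ← R5 + R1: [0, 3, 1, -2, 1, 9]
R6 ← R6 + (1/4)·R1: [0, -11/4, -11/4, 5/2, -3/4, -27/4]
R3 ← R3 − (3)·R2: [0, 0, 12, -16, -4, 3]
R4 ← R4 − (5/4)·R2: [0, 0, 7, -8, -2, 7/2]
R5 ← R5 − (3/2)·R2: [0, 0, 4, -8, -2, 15]
R6 ← R6 + (11/8)·R2: [0, 0, -11/2, 8, 2, -49/4]
R4 ← R4 − (7/12)·R3: [0, 0, 0, 4/3, 1/3, 7/4]
R5 ← R5 − (1/3)·R3: [0, 0, 0, -8/3, -2/3, 14]
R6 ← R6 + (11/24)·R3: [0, 0, 0, 2/3, 1/6, -87/8]
R5 ← R5 + (2)·R4: [0, 0, 0, 0, 0, 35/2]
R6 ← R6 − (1/2)·R4: [0, 0, 0, 0, 0, -47/4]
R6 ← R6 + (47/70)·R5: [0, 0, 0, 0, 0, 0]
The echelon form has 5 nonzero rows; the last pivot sits in the augmented column, so rank(A) = 4 but rank([A|b]) = 5.
Since the ranks differ, the system is inconsistent.

no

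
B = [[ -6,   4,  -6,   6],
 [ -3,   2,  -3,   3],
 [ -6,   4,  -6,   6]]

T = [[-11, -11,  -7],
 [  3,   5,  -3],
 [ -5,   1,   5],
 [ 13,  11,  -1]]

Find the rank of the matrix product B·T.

1

First compute BT:
[[186, 146,  -6],
 [ 93,  73,  -3],
 [186, 146,  -6]]
Now row reduce the product.
R2 ← R2 − (1/2)·R1: [0, 0, 0]
R3 ← R3 − R1: [0, 0, 0]
1 nonzero row, so rank(BT) = 1.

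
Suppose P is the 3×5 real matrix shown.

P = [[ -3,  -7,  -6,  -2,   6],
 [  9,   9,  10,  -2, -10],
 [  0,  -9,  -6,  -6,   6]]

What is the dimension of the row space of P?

2

Row reduce to echelon form.
R2 ← R2 + (3)·R1: [0, -12, -8, -8, 8]
R3 ← R3 − (3/4)·R2: [0, 0, 0, 0, 0]
Echelon form has 2 nonzero rows, so rank(P) = 2.
The row space has dimension equal to the rank: 2.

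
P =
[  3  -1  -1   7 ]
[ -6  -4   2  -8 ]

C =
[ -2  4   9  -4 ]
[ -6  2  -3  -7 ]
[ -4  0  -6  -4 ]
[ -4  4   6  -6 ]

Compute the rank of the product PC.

2

First compute PC:
[[-24,  38,  78, -43],
 [ 60, -64, -102,  92]]
Now row reduce the product.
R2 ← R2 + (5/2)·R1: [0, 31, 93, -31/2]
2 nonzero rows, so rank(PC) = 2.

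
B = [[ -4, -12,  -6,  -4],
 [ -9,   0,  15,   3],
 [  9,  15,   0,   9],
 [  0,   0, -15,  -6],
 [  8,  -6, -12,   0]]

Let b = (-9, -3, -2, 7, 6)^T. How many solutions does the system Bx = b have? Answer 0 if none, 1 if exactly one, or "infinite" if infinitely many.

0

Row reduce the augmented matrix [B | b].
R2 ← R2 − (9/4)·R1: [0, 27, 57/2, 12, 69/4]
R3 ← R3 + (9/4)·R1: [0, -12, -27/2, 0, -89/4]
R5 ← R5 + (2)·R1: [0, -30, -24, -8, -12]
R3 ← R3 + (4/9)·R2: [0, 0, -5/6, 16/3, -175/12]
R5 ← R5 + (10/9)·R2: [0, 0, 23/3, 16/3, 43/6]
R4 ← R4 − (18)·R3: [0, 0, 0, -102, 539/2]
R5 ← R5 + (46/5)·R3: [0, 0, 0, 272/5, -127]
R5 ← R5 + (8/15)·R4: [0, 0, 0, 0, 251/15]
The echelon form has 5 nonzero rows; the last pivot sits in the augmented column, so rank(B) = 4 but rank([B|b]) = 5.
Since the ranks differ, the system is inconsistent.
It has no solutions.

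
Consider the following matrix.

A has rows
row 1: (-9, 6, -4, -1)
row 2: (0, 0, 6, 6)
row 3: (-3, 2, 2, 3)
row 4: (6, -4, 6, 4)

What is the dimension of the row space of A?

2

Row reduce to echelon form.
R3 ← R3 − (1/3)·R1: [0, 0, 10/3, 10/3]
R4 ← R4 + (2/3)·R1: [0, 0, 10/3, 10/3]
R3 ← R3 − (5/9)·R2: [0, 0, 0, 0]
R4 ← R4 − (5/9)·R2: [0, 0, 0, 0]
Echelon form has 2 nonzero rows, so rank(A) = 2.
The row space has dimension equal to the rank: 2.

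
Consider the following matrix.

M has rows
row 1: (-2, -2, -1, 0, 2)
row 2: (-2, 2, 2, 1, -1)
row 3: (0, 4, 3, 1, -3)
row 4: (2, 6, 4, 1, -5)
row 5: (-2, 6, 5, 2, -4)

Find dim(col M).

2

Row reduce to echelon form.
R2 ← R2 − R1: [0, 4, 3, 1, -3]
R4 ← R4 + R1: [0, 4, 3, 1, -3]
R5 ← R5 − R1: [0, 8, 6, 2, -6]
R3 ← R3 − R2: [0, 0, 0, 0, 0]
R4 ← R4 − R2: [0, 0, 0, 0, 0]
R5 ← R5 − (2)·R2: [0, 0, 0, 0, 0]
Echelon form has 2 nonzero rows, so rank(M) = 2.
The column space has dimension equal to the rank: 2.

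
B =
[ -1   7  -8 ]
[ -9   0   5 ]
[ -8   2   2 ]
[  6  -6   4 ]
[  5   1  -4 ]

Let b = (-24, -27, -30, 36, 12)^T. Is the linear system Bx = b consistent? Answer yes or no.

Row reduce the augmented matrix [B | b].
R2 ← R2 − (9)·R1: [0, -63, 77, 189]
R3 ← R3 − (8)·R1: [0, -54, 66, 162]
R4 ← R4 + (6)·R1: [0, 36, -44, -108]
R5 ← R5 + (5)·R1: [0, 36, -44, -108]
R3 ← R3 − (6/7)·R2: [0, 0, 0, 0]
R4 ← R4 + (4/7)·R2: [0, 0, 0, 0]
R5 ← R5 + (4/7)·R2: [0, 0, 0, 0]
The echelon form has 2 nonzero rows, and every pivot lies in the first 3 columns, so rank(B) = rank([B|b]) = 2.
The system is consistent.

yes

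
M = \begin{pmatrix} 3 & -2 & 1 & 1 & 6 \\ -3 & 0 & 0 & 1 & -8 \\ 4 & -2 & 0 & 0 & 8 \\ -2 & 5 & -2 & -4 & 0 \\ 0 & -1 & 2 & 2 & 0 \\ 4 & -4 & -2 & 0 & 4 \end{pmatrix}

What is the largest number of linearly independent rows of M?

3

Row reduce to echelon form.
R2 ← R2 + R1: [0, -2, 1, 2, -2]
R3 ← R3 − (4/3)·R1: [0, 2/3, -4/3, -4/3, 0]
R4 ← R4 + (2/3)·R1: [0, 11/3, -4/3, -10/3, 4]
R6 ← R6 − (4/3)·R1: [0, -4/3, -10/3, -4/3, -4]
R3 ← R3 + (1/3)·R2: [0, 0, -1, -2/3, -2/3]
R4 ← R4 + (11/6)·R2: [0, 0, 1/2, 1/3, 1/3]
R5 ← R5 − (1/2)·R2: [0, 0, 3/2, 1, 1]
R6 ← R6 − (2/3)·R2: [0, 0, -4, -8/3, -8/3]
R4 ← R4 + (1/2)·R3: [0, 0, 0, 0, 0]
R5 ← R5 + (3/2)·R3: [0, 0, 0, 0, 0]
R6 ← R6 − (4)·R3: [0, 0, 0, 0, 0]
Echelon form has 3 nonzero rows, so rank(M) = 3.
The rank gives the maximum number of linearly independent rows: 3.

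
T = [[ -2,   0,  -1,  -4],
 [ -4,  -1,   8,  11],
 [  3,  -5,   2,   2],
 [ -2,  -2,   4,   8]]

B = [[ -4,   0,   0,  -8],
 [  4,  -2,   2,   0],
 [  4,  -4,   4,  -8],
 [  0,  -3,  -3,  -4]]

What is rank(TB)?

First compute TB:
[[  4,  16,   8,  40],
 [ 44, -63,  -3, -76],
 [-24,  -4,  -8, -48],
 [ 16, -36, -12, -48]]
Now row reduce the product.
R2 ← R2 − (11)·R1: [0, -239, -91, -516]
R3 ← R3 + (6)·R1: [0, 92, 40, 192]
R4 ← R4 − (4)·R1: [0, -100, -44, -208]
R3 ← R3 + (92/239)·R2: [0, 0, 1188/239, -1584/239]
R4 ← R4 − (100/239)·R2: [0, 0, -1416/239, 1888/239]
R4 ← R4 + (118/99)·R3: [0, 0, 0, 0]
3 nonzero rows, so rank(TB) = 3.

3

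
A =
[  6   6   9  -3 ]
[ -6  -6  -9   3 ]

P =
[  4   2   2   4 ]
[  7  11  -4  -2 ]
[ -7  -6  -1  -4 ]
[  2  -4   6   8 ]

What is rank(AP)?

First compute AP:
[[ -3,  36, -39, -48],
 [  3, -36,  39,  48]]
Now row reduce the product.
R2 ← R2 + R1: [0, 0, 0, 0]
1 nonzero row, so rank(AP) = 1.

1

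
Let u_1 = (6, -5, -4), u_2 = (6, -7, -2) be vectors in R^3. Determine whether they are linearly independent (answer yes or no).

Form the matrix with these vectors as rows and row reduce.
R2 ← R2 − R1: [0, -2, 2]
2 nonzero rows, so the 2 vectors span a space of dimension 2.
Since 2 = 2, the vectors are linearly independent.

yes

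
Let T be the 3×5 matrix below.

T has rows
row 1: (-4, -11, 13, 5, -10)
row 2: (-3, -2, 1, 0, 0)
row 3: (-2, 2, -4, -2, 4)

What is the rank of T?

2

Row reduce to echelon form.
R2 ← R2 − (3/4)·R1: [0, 25/4, -35/4, -15/4, 15/2]
R3 ← R3 − (1/2)·R1: [0, 15/2, -21/2, -9/2, 9]
R3 ← R3 − (6/5)·R2: [0, 0, 0, 0, 0]
Echelon form has 2 nonzero rows, so rank(T) = 2.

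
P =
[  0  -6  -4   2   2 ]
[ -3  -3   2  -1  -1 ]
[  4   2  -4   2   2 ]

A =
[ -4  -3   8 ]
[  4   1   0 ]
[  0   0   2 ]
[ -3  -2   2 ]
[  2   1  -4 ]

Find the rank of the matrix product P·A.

2

First compute PA:
[[-26,  -8, -12],
 [  1,   7, -18],
 [-10, -12,  20]]
Now row reduce the product.
R2 ← R2 + (1/26)·R1: [0, 87/13, -240/13]
R3 ← R3 − (5/13)·R1: [0, -116/13, 320/13]
R3 ← R3 + (4/3)·R2: [0, 0, 0]
2 nonzero rows, so rank(PA) = 2.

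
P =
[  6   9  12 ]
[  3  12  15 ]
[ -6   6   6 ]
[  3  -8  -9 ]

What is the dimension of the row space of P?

Row reduce to echelon form.
R2 ← R2 − (1/2)·R1: [0, 15/2, 9]
R3 ← R3 + R1: [0, 15, 18]
R4 ← R4 − (1/2)·R1: [0, -25/2, -15]
R3 ← R3 − (2)·R2: [0, 0, 0]
R4 ← R4 + (5/3)·R2: [0, 0, 0]
Echelon form has 2 nonzero rows, so rank(P) = 2.
The row space has dimension equal to the rank: 2.

2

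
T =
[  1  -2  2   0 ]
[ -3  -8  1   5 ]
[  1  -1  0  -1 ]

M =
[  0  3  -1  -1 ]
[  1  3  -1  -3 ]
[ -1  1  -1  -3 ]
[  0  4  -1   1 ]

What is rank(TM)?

3

First compute TM:
[[ -4,  -1,  -1,  -1],
 [ -9, -12,   5,  29],
 [ -1,  -4,   1,   1]]
Now row reduce the product.
R2 ← R2 − (9/4)·R1: [0, -39/4, 29/4, 125/4]
R3 ← R3 − (1/4)·R1: [0, -15/4, 5/4, 5/4]
R3 ← R3 − (5/13)·R2: [0, 0, -20/13, -140/13]
3 nonzero rows, so rank(TM) = 3.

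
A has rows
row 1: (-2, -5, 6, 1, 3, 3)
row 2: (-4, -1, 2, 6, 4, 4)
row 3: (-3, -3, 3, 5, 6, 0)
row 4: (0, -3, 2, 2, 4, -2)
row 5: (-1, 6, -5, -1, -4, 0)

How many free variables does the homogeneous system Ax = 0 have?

2

Row reduce to echelon form.
R2 ← R2 − (2)·R1: [0, 9, -10, 4, -2, -2]
R3 ← R3 − (3/2)·R1: [0, 9/2, -6, 7/2, 3/2, -9/2]
R5 ← R5 − (1/2)·R1: [0, 17/2, -8, -3/2, -11/2, -3/2]
R3 ← R3 − (1/2)·R2: [0, 0, -1, 3/2, 5/2, -7/2]
R4 ← R4 + (1/3)·R2: [0, 0, -4/3, 10/3, 10/3, -8/3]
R5 ← R5 − (17/18)·R2: [0, 0, 13/9, -95/18, -65/18, 7/18]
R4 ← R4 − (4/3)·R3: [0, 0, 0, 4/3, 0, 2]
R5 ← R5 + (13/9)·R3: [0, 0, 0, -28/9, 0, -14/3]
R5 ← R5 + (7/3)·R4: [0, 0, 0, 0, 0, 0]
4 nonzero rows, so rank(A) = 4.
A has 6 columns; by rank–nullity, nullity = 6 − 4 = 2.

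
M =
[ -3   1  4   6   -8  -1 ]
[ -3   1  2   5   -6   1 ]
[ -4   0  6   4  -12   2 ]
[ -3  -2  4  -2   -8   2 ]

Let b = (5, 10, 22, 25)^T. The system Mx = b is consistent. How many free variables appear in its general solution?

Row reduce the augmented matrix [M | b].
R2 ← R2 − R1: [0, 0, -2, -1, 2, 2, 5]
R3 ← R3 − (4/3)·R1: [0, -4/3, 2/3, -4, -4/3, 10/3, 46/3]
R4 ← R4 − R1: [0, -3, 0, -8, 0, 3, 20]
Swap R2 ↔ R3
R4 ← R4 − (9/4)·R2: [0, 0, -3/2, 1, 3, -9/2, -29/2]
R4 ← R4 − (3/4)·R3: [0, 0, 0, 7/4, 3/2, -6, -73/4]
The echelon form has 4 nonzero rows, and every pivot lies in the first 6 columns, so rank(M) = rank([M|b]) = 4.
The system is consistent.
Free variables = (unknowns) − (rank) = 6 − 4 = 2.

2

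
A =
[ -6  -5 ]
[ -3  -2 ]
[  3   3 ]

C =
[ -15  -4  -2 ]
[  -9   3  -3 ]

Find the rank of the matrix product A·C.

First compute AC:
[[135,   9,  27],
 [ 63,   6,  12],
 [-72,  -3, -15]]
Now row reduce the product.
R2 ← R2 − (7/15)·R1: [0, 9/5, -3/5]
R3 ← R3 + (8/15)·R1: [0, 9/5, -3/5]
R3 ← R3 − R2: [0, 0, 0]
2 nonzero rows, so rank(AC) = 2.

2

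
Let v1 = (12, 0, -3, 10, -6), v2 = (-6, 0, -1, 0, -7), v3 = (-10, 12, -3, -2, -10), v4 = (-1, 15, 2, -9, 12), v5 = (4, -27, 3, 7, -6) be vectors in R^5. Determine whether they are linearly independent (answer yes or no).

no

Form the matrix with these vectors as rows and row reduce.
R2 ← R2 + (1/2)·R1: [0, 0, -5/2, 5, -10]
R3 ← R3 + (5/6)·R1: [0, 12, -11/2, 19/3, -15]
R4 ← R4 + (1/12)·R1: [0, 15, 7/4, -49/6, 23/2]
R5 ← R5 − (1/3)·R1: [0, -27, 4, 11/3, -4]
Swap R2 ↔ R3
R4 ← R4 − (5/4)·R2: [0, 0, 69/8, -193/12, 121/4]
R5 ← R5 + (9/4)·R2: [0, 0, -67/8, 215/12, -151/4]
R4 ← R4 + (69/20)·R3: [0, 0, 0, 7/6, -17/4]
R5 ← R5 − (67/20)·R3: [0, 0, 0, 7/6, -17/4]
R5 ← R5 − R4: [0, 0, 0, 0, 0]
4 nonzero rows, so the 5 vectors span a space of dimension 4.
Since 4 < 5, the vectors are linearly dependent.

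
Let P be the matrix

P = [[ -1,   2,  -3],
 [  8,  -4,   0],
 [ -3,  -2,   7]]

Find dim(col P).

Row reduce to echelon form.
R2 ← R2 + (8)·R1: [0, 12, -24]
R3 ← R3 − (3)·R1: [0, -8, 16]
R3 ← R3 + (2/3)·R2: [0, 0, 0]
Echelon form has 2 nonzero rows, so rank(P) = 2.
The column space has dimension equal to the rank: 2.

2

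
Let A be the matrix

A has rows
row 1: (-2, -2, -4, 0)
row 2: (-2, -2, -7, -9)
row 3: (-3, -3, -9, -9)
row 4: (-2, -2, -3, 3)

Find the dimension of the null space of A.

2

Row reduce to echelon form.
R2 ← R2 − R1: [0, 0, -3, -9]
R3 ← R3 − (3/2)·R1: [0, 0, -3, -9]
R4 ← R4 − R1: [0, 0, 1, 3]
R3 ← R3 − R2: [0, 0, 0, 0]
R4 ← R4 + (1/3)·R2: [0, 0, 0, 0]
2 nonzero rows, so rank(A) = 2.
A has 4 columns; by rank–nullity, nullity = 4 − 2 = 2.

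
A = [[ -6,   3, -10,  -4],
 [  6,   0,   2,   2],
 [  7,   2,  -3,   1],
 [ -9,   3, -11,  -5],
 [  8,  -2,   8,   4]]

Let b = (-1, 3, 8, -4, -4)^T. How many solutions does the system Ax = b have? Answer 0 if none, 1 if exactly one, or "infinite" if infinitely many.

Row reduce the augmented matrix [A | b].
R2 ← R2 + R1: [0, 3, -8, -2, 2]
R3 ← R3 + (7/6)·R1: [0, 11/2, -44/3, -11/3, 41/6]
R4 ← R4 − (3/2)·R1: [0, -3/2, 4, 1, -5/2]
R5 ← R5 + (4/3)·R1: [0, 2, -16/3, -4/3, -16/3]
R3 ← R3 − (11/6)·R2: [0, 0, 0, 0, 19/6]
R4 ← R4 + (1/2)·R2: [0, 0, 0, 0, -3/2]
R5 ← R5 − (2/3)·R2: [0, 0, 0, 0, -20/3]
R4 ← R4 + (9/19)·R3: [0, 0, 0, 0, 0]
R5 ← R5 + (40/19)·R3: [0, 0, 0, 0, 0]
The echelon form has 3 nonzero rows; the last pivot sits in the augmented column, so rank(A) = 2 but rank([A|b]) = 3.
Since the ranks differ, the system is inconsistent.
It has no solutions.

0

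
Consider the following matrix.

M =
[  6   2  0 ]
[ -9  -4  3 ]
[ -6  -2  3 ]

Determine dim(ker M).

0

Row reduce to echelon form.
R2 ← R2 + (3/2)·R1: [0, -1, 3]
R3 ← R3 + R1: [0, 0, 3]
3 nonzero rows, so rank(M) = 3.
M has 3 columns; by rank–nullity, nullity = 3 − 3 = 0.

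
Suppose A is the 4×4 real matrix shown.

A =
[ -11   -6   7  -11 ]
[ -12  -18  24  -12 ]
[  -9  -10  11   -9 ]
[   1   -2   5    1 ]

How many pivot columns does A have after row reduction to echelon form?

3

Row reduce to echelon form.
R2 ← R2 − (12/11)·R1: [0, -126/11, 180/11, 0]
R3 ← R3 − (9/11)·R1: [0, -56/11, 58/11, 0]
R4 ← R4 + (1/11)·R1: [0, -28/11, 62/11, 0]
R3 ← R3 − (4/9)·R2: [0, 0, -2, 0]
R4 ← R4 − (2/9)·R2: [0, 0, 2, 0]
R4 ← R4 + R3: [0, 0, 0, 0]
Echelon form has 3 nonzero rows, so rank(A) = 3.
Each nonzero row contributes one pivot column: 3 pivot columns.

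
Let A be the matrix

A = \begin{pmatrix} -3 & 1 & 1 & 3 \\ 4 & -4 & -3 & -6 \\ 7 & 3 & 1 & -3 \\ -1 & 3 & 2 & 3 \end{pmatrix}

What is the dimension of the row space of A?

2

Row reduce to echelon form.
R2 ← R2 + (4/3)·R1: [0, -8/3, -5/3, -2]
R3 ← R3 + (7/3)·R1: [0, 16/3, 10/3, 4]
R4 ← R4 − (1/3)·R1: [0, 8/3, 5/3, 2]
R3 ← R3 + (2)·R2: [0, 0, 0, 0]
R4 ← R4 + R2: [0, 0, 0, 0]
Echelon form has 2 nonzero rows, so rank(A) = 2.
The row space has dimension equal to the rank: 2.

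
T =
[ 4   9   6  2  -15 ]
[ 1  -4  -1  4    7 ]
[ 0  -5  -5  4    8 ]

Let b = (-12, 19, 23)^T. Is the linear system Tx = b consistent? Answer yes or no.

Row reduce the augmented matrix [T | b].
R2 ← R2 − (1/4)·R1: [0, -25/4, -5/2, 7/2, 43/4, 22]
R3 ← R3 − (4/5)·R2: [0, 0, -3, 6/5, -3/5, 27/5]
The echelon form has 3 nonzero rows, and every pivot lies in the first 5 columns, so rank(T) = rank([T|b]) = 3.
The system is consistent.

yes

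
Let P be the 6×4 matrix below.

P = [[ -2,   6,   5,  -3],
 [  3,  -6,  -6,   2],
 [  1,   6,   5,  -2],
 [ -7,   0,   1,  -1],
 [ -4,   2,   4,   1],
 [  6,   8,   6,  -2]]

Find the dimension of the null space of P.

Row reduce to echelon form.
R2 ← R2 + (3/2)·R1: [0, 3, 3/2, -5/2]
R3 ← R3 + (1/2)·R1: [0, 9, 15/2, -7/2]
R4 ← R4 − (7/2)·R1: [0, -21, -33/2, 19/2]
R5 ← R5 − (2)·R1: [0, -10, -6, 7]
R6 ← R6 + (3)·R1: [0, 26, 21, -11]
R3 ← R3 − (3)·R2: [0, 0, 3, 4]
R4 ← R4 + (7)·R2: [0, 0, -6, -8]
R5 ← R5 + (10/3)·R2: [0, 0, -1, -4/3]
R6 ← R6 − (26/3)·R2: [0, 0, 8, 32/3]
R4 ← R4 + (2)·R3: [0, 0, 0, 0]
R5 ← R5 + (1/3)·R3: [0, 0, 0, 0]
R6 ← R6 − (8/3)·R3: [0, 0, 0, 0]
3 nonzero rows, so rank(P) = 3.
P has 4 columns; by rank–nullity, nullity = 4 − 3 = 1.

1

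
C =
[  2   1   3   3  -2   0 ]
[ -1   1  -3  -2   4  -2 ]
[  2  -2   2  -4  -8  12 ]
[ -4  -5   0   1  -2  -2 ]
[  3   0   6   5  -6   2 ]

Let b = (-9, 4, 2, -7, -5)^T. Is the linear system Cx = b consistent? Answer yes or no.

no

Row reduce the augmented matrix [C | b].
R2 ← R2 + (1/2)·R1: [0, 3/2, -3/2, -1/2, 3, -2, -1/2]
R3 ← R3 − R1: [0, -3, -1, -7, -6, 12, 11]
R4 ← R4 + (2)·R1: [0, -3, 6, 7, -6, -2, -25]
R5 ← R5 − (3/2)·R1: [0, -3/2, 3/2, 1/2, -3, 2, 17/2]
R3 ← R3 + (2)·R2: [0, 0, -4, -8, 0, 8, 10]
R4 ← R4 + (2)·R2: [0, 0, 3, 6, 0, -6, -26]
R5 ← R5 + R2: [0, 0, 0, 0, 0, 0, 8]
R4 ← R4 + (3/4)·R3: [0, 0, 0, 0, 0, 0, -37/2]
R5 ← R5 + (16/37)·R4: [0, 0, 0, 0, 0, 0, 0]
The echelon form has 4 nonzero rows; the last pivot sits in the augmented column, so rank(C) = 3 but rank([C|b]) = 4.
Since the ranks differ, the system is inconsistent.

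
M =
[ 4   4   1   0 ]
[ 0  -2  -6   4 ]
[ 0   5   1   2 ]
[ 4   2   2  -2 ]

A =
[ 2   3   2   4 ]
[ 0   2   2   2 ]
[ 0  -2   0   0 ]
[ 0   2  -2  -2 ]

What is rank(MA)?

3

First compute MA:
[[  8,  18,  16,  24],
 [  0,  16, -12, -12],
 [  0,  12,   6,   6],
 [  8,   8,  16,  24]]
Now row reduce the product.
R4 ← R4 − R1: [0, -10, 0, 0]
R3 ← R3 − (3/4)·R2: [0, 0, 15, 15]
R4 ← R4 + (5/8)·R2: [0, 0, -15/2, -15/2]
R4 ← R4 + (1/2)·R3: [0, 0, 0, 0]
3 nonzero rows, so rank(MA) = 3.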